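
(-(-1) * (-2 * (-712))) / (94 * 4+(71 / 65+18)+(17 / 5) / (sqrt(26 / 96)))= 475406672 / 131866685 - 1258816 * sqrt(39) / 131866685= 3.55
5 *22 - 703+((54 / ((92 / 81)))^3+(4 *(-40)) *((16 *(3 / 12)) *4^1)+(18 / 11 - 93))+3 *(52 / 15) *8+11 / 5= 558407977517 / 5353480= 104307.47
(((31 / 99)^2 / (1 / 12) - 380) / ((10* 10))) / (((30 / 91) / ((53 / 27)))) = -746127746 / 33078375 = -22.56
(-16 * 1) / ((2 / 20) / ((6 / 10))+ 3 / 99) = -1056 / 13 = -81.23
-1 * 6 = -6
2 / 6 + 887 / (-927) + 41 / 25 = 23557 / 23175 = 1.02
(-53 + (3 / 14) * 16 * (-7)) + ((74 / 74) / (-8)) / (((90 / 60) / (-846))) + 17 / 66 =-206 / 33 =-6.24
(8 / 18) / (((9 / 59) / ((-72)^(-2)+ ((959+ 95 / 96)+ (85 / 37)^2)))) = 404173718177 / 143712144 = 2812.38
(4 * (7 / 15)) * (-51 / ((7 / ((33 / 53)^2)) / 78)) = -5776056 / 14045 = -411.25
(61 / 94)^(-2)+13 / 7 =4.23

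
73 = 73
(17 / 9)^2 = 289 / 81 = 3.57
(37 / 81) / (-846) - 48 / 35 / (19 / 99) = -325660157 / 45569790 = -7.15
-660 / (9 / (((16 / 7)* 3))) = -502.86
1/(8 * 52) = 1/416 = 0.00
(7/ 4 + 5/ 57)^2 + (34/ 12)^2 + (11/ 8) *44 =3737909/ 51984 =71.90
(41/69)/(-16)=-41/1104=-0.04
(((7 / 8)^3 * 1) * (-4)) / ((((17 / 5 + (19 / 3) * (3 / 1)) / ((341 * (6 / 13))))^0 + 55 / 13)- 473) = 4459 / 778368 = 0.01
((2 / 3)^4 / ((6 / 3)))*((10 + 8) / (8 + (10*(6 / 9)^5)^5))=188286357654 / 1266719009443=0.15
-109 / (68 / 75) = -8175 / 68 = -120.22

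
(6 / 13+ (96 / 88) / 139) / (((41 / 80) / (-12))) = -8956800 / 814957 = -10.99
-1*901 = -901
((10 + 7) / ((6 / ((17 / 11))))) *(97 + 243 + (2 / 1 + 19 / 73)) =7220665 / 4818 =1498.69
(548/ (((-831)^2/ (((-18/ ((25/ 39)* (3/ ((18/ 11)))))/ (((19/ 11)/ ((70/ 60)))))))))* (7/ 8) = -261807/ 36446275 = -0.01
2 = 2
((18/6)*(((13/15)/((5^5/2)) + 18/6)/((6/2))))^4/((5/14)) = 5478975175493397866414/24139881134033203125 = 226.97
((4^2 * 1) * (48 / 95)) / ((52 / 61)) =11712 / 1235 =9.48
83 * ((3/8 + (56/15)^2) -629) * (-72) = 91834271/25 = 3673370.84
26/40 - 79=-1567/20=-78.35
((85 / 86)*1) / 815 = 17 / 14018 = 0.00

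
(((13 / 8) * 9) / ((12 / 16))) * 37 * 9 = 12987 / 2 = 6493.50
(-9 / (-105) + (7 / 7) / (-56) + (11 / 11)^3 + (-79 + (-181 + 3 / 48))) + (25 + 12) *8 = 20793 / 560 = 37.13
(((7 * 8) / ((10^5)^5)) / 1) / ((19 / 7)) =49 / 23750000000000000000000000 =0.00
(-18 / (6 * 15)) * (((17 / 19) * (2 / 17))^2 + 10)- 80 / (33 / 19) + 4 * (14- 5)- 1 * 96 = -6436762 / 59565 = -108.06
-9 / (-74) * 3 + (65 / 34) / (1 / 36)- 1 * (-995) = 1338749 / 1258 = 1064.19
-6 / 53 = -0.11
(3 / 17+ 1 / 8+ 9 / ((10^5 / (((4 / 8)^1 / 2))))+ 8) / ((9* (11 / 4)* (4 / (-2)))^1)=-56450153 / 336600000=-0.17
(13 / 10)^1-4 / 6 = 19 / 30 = 0.63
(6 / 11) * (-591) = -3546 / 11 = -322.36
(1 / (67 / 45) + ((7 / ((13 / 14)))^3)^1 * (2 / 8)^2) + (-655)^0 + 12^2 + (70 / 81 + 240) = 9855906743 / 23846238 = 413.31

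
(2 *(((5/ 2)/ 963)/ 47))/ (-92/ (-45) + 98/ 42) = 25/ 990713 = 0.00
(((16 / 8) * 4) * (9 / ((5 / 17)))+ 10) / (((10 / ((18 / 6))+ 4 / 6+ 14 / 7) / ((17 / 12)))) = 10829 / 180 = 60.16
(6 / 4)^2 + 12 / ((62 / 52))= 1527 / 124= 12.31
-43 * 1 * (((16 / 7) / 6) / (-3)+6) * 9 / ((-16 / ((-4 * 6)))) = -23865 / 7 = -3409.29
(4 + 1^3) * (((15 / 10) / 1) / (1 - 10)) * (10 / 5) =-5 / 3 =-1.67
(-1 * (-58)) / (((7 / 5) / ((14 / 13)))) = 580 / 13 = 44.62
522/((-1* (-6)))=87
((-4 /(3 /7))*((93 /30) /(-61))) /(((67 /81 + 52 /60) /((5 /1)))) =4185 /2989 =1.40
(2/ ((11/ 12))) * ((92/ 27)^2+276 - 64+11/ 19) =24841976/ 50787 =489.14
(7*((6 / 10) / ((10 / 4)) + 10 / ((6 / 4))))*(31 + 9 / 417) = 15635312 / 10425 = 1499.79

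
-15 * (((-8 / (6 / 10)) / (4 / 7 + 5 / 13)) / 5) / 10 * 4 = 1456 / 87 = 16.74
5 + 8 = 13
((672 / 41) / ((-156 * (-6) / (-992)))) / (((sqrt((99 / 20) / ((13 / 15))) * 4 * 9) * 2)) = -6944 * sqrt(429) / 1424709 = -0.10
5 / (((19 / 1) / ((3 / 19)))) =0.04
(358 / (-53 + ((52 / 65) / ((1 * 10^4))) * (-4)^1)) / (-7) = 0.96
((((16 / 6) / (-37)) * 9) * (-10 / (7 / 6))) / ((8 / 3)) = 540 / 259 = 2.08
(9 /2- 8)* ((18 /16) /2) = -63 /32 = -1.97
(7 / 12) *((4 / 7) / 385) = 1 / 1155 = 0.00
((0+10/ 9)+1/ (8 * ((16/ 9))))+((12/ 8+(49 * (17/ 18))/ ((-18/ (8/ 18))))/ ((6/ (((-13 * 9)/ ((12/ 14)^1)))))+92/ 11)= 1453019/ 1026432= 1.42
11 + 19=30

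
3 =3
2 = 2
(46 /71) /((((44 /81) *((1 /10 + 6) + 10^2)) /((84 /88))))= 195615 /18230102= 0.01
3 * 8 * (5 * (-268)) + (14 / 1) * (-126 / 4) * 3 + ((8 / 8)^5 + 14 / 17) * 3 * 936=-482163 / 17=-28362.53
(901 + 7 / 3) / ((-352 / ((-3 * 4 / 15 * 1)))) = 271 / 132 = 2.05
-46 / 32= -23 / 16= -1.44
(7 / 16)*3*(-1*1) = -1.31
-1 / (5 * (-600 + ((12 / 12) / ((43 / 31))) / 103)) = 0.00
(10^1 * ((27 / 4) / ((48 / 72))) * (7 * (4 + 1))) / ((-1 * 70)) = -405 / 8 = -50.62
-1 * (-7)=7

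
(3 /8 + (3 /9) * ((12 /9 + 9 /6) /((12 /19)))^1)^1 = 101 /54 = 1.87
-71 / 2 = -35.50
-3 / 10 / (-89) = 0.00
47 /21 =2.24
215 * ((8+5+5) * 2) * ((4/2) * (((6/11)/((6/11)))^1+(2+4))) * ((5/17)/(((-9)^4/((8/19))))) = 481600/235467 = 2.05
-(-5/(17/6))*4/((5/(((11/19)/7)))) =264/2261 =0.12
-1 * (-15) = 15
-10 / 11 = -0.91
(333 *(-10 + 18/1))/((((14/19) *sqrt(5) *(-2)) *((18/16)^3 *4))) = -179968 *sqrt(5)/2835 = -141.95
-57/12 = -4.75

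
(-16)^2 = 256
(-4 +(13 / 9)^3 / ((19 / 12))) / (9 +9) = -4840 / 41553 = -0.12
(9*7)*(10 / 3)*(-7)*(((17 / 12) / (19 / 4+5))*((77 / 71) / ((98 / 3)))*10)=-65450 / 923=-70.91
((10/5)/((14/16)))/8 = 2/7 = 0.29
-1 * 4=-4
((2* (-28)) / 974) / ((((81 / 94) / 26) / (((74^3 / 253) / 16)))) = -1733143048 / 9980091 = -173.66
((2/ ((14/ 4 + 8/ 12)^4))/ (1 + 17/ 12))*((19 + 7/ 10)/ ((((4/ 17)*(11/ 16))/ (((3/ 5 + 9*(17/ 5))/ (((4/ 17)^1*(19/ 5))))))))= 138125834496/ 11837890625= 11.67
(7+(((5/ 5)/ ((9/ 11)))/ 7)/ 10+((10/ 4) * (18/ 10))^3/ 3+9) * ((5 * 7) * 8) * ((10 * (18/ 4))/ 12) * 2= 584545/ 6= 97424.17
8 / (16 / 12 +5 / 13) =312 / 67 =4.66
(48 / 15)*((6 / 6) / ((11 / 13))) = 208 / 55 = 3.78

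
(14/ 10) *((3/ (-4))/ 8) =-21/ 160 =-0.13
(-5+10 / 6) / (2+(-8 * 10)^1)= 5 / 117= 0.04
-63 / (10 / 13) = -819 / 10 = -81.90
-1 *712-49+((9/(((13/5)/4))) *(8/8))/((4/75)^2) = 213553/52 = 4106.79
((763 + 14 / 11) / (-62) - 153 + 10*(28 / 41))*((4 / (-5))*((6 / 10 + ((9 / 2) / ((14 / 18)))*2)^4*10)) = 583834311003903552 / 20980238125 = 27827821.00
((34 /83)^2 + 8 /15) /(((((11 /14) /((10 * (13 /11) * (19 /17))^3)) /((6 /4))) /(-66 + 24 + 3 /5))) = -127701.48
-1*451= -451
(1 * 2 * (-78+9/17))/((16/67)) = -88239/136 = -648.82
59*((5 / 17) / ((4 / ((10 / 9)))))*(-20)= -14750 / 153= -96.41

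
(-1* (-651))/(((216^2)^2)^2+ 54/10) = 1085/7897302230536028169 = 0.00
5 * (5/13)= 25/13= 1.92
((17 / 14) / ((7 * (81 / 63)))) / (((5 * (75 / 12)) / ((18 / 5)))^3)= 352512 / 1708984375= 0.00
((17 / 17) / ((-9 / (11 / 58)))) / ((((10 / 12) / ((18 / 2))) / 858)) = -28314 / 145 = -195.27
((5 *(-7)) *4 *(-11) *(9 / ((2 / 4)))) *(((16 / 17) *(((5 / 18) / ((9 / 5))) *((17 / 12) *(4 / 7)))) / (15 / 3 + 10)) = 17600 / 81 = 217.28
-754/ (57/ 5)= -66.14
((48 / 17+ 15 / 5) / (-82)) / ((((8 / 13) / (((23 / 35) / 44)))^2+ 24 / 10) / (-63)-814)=2787970185 / 33014513539468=0.00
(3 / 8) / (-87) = -1 / 232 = -0.00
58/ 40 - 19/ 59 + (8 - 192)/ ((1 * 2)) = -107229/ 1180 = -90.87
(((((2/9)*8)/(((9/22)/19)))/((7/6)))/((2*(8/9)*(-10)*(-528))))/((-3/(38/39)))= -361/147420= -0.00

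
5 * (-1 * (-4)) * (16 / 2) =160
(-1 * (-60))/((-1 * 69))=-20/23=-0.87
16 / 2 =8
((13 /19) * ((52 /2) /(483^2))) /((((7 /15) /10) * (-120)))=-845 /62054874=-0.00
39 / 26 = 3 / 2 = 1.50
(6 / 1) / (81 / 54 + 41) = 0.14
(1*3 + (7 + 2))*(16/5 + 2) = 62.40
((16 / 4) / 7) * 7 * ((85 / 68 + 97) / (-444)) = -131 / 148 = -0.89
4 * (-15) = -60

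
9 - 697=-688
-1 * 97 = -97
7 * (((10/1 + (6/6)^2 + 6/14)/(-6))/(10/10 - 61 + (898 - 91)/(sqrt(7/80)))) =-269 * sqrt(35)/325467 - 35/325467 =-0.00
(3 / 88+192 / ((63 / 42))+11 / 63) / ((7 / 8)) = 710789 / 4851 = 146.52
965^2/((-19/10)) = -490118.42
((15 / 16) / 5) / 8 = 3 / 128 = 0.02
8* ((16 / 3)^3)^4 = 2251799813685248 / 531441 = 4237158619.09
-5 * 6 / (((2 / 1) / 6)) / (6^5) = -5 / 432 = -0.01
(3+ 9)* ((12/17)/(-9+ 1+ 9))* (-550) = -79200/17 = -4658.82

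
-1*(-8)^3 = 512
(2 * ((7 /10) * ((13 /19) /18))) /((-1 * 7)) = -13 /1710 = -0.01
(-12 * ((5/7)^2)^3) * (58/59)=-10875000/6941291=-1.57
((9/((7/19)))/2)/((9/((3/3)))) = 1.36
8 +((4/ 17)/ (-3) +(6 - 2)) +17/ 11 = 7555/ 561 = 13.47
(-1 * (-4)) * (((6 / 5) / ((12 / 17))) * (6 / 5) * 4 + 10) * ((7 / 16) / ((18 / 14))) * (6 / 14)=1589 / 150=10.59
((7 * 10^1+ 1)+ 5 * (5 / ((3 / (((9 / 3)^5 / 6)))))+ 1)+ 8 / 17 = 13939 / 34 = 409.97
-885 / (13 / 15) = -13275 / 13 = -1021.15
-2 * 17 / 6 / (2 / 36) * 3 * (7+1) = -2448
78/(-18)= -13/3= -4.33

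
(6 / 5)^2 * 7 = 252 / 25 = 10.08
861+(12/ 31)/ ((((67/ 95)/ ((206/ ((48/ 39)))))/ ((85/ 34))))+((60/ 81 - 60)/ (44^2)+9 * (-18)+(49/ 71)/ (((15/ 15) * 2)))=1790239381201/ 1927098756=928.98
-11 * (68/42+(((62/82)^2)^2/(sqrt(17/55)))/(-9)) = -374/21+10158731 * sqrt(935)/432341433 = -17.09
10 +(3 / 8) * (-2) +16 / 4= 53 / 4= 13.25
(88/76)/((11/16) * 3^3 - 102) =-352/25365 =-0.01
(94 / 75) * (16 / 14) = 752 / 525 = 1.43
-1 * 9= -9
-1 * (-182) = 182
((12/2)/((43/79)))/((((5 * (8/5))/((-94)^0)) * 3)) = 79/172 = 0.46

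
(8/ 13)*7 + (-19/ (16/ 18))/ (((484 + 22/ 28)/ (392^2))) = -597411304/ 88231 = -6770.99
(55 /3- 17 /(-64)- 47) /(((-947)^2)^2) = -5453 /154419145436352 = -0.00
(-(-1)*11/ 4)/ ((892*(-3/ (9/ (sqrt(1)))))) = -33/ 3568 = -0.01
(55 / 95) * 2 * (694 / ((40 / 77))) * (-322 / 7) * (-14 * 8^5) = 3101120856064 / 95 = 32643377432.25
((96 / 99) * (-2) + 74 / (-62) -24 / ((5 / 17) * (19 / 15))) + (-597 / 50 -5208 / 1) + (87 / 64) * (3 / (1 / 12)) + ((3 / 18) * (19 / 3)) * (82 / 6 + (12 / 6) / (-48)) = -60925368443 / 11662200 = -5224.17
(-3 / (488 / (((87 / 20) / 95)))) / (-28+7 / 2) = 261 / 22716400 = 0.00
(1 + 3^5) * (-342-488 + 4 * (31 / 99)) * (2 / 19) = -40038448 / 1881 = -21285.72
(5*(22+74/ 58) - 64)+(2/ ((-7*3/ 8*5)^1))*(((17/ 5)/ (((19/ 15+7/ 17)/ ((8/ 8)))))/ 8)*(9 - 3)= 5663512/ 108605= 52.15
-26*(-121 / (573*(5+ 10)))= 3146 / 8595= 0.37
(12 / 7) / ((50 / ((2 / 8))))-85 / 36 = -14821 / 6300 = -2.35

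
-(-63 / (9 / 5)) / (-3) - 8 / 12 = -37 / 3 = -12.33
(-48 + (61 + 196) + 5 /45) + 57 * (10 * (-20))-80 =-101438 /9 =-11270.89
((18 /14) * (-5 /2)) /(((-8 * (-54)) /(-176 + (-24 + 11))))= 45 /32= 1.41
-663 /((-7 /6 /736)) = 2927808 /7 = 418258.29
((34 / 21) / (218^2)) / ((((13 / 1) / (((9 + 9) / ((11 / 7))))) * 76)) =51 / 129122708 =0.00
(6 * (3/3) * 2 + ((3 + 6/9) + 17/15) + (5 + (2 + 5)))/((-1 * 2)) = -72/5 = -14.40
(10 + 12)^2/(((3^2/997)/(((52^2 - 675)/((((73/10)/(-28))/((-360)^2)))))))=-3947690444544000/73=-54077951295123.29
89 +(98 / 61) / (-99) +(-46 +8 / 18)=87421 / 2013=43.43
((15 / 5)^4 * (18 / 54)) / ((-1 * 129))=-9 / 43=-0.21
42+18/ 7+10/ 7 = 46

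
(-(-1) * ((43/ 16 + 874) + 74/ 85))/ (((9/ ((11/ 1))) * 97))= 11.06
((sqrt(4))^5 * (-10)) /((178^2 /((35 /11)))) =-0.03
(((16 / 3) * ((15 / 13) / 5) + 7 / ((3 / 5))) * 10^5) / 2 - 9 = 25149649 / 39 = 644862.79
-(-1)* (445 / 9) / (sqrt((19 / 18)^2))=890 / 19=46.84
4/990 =2/495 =0.00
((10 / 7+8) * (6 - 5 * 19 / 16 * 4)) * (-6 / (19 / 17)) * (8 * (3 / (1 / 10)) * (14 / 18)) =3186480 / 19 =167709.47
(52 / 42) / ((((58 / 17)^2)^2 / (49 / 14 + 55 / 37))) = 0.05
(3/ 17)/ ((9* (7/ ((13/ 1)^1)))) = 0.04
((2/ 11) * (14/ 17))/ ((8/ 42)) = 147/ 187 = 0.79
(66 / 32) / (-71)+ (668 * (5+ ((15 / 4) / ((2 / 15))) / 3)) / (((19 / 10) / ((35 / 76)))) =954476587 / 410096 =2327.45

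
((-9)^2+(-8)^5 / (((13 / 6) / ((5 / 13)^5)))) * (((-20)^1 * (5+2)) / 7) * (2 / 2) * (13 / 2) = 2234284710 / 371293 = 6017.58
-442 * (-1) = 442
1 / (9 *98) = 1 / 882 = 0.00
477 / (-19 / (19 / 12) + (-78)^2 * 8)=159 / 16220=0.01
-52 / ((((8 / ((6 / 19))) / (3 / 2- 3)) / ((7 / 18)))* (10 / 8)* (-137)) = -91 / 13015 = -0.01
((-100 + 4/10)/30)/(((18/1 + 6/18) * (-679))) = 249/933625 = 0.00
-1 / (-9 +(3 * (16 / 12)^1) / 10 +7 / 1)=5 / 8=0.62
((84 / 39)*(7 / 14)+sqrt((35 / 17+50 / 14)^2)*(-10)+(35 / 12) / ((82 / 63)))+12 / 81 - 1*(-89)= 36.16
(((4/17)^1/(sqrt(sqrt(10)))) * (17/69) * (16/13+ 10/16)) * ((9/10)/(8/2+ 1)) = 579 * 10^(3/4)/299000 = 0.01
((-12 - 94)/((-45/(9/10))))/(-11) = -0.19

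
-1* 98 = -98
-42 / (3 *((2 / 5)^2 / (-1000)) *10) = 8750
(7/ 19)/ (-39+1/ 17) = -119/ 12578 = -0.01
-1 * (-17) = 17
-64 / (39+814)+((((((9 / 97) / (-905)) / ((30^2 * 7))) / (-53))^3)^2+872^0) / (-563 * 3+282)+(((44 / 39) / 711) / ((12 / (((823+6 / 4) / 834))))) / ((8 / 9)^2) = -15451459670100546614078515412898380615773592635298572082519653018309 / 204453105218494871203874059068813223714782157384556671875000000000000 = -0.08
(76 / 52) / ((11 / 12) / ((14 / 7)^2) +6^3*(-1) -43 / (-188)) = -42864 / 6321419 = -0.01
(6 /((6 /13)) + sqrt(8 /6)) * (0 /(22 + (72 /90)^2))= 0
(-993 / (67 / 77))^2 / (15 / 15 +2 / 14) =40923991647 / 35912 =1139563.14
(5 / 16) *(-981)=-4905 / 16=-306.56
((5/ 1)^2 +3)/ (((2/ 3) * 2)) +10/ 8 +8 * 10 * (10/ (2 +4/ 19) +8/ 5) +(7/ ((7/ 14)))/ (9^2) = 1161959/ 2268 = 512.33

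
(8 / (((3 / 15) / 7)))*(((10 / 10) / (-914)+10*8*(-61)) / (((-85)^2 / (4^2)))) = -1998223808 / 660365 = -3025.94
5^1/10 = 1/2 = 0.50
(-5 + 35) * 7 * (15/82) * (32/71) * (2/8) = 12600/2911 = 4.33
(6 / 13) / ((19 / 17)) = 0.41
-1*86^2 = -7396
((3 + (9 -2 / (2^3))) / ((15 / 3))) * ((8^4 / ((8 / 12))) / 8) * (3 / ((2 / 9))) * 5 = 121824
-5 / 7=-0.71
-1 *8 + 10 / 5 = -6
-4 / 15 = -0.27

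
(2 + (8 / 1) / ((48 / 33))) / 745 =0.01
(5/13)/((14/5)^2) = 125/2548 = 0.05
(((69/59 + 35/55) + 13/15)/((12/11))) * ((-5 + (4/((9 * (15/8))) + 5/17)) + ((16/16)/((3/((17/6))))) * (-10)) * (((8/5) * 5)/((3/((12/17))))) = -6645990616/103584825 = -64.16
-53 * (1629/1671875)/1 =-86337/1671875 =-0.05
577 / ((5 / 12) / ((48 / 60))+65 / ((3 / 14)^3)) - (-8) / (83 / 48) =4.71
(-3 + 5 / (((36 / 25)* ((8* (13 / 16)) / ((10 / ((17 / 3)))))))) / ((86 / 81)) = -18414 / 9503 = -1.94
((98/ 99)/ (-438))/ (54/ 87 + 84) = -1421/ 53205174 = -0.00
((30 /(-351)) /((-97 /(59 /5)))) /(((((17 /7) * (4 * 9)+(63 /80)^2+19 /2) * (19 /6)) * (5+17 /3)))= 330400 /104705214497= 0.00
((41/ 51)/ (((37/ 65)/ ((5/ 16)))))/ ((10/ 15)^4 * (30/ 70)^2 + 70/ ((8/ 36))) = 0.00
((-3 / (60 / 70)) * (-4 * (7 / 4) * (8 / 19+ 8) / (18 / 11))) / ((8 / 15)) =236.40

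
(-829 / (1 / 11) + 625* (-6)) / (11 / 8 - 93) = 102952 / 733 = 140.45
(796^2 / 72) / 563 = 79202 / 5067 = 15.63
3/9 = 1/3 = 0.33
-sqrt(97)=-9.85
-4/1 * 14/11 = -56/11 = -5.09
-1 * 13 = -13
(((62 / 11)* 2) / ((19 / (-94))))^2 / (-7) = -135862336 / 305767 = -444.33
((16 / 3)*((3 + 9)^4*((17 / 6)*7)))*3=6580224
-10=-10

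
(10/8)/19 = 5/76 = 0.07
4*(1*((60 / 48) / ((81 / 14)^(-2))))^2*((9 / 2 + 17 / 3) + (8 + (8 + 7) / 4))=94344063525 / 614656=153490.84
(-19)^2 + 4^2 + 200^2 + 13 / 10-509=398693 / 10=39869.30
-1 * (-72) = 72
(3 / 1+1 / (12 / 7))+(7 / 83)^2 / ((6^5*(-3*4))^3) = 20056534189343244239 / 5597172331909742592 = 3.58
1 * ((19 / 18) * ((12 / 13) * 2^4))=608 / 39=15.59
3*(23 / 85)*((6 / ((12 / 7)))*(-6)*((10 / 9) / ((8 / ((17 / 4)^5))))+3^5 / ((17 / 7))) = -18949999621 / 5918720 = -3201.71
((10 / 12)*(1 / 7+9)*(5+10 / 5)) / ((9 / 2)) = 320 / 27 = 11.85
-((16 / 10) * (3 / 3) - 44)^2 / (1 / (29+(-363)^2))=-5923529312 / 25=-236941172.48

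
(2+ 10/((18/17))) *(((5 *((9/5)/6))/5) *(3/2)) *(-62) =-3193/10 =-319.30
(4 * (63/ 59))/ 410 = 126/ 12095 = 0.01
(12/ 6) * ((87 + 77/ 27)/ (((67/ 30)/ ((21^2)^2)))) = 1048468680/ 67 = 15648786.27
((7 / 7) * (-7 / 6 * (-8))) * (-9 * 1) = -84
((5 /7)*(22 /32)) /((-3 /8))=-55 /42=-1.31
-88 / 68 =-22 / 17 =-1.29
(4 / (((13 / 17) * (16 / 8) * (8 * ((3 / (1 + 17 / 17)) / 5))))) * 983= 83555 / 78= 1071.22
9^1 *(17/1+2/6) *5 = 780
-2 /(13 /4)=-8 /13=-0.62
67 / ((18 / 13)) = 871 / 18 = 48.39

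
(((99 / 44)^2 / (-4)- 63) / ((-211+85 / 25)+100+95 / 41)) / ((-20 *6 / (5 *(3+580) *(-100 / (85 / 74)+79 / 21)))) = 1624186022635 / 1315009024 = 1235.11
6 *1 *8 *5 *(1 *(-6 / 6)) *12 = -2880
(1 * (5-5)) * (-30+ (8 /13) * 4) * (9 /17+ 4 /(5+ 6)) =0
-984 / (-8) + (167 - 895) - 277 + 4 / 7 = -6170 / 7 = -881.43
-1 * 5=-5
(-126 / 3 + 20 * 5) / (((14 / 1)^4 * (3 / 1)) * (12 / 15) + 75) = 290 / 461367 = 0.00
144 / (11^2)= 144 / 121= 1.19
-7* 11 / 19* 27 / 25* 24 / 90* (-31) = 85932 / 2375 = 36.18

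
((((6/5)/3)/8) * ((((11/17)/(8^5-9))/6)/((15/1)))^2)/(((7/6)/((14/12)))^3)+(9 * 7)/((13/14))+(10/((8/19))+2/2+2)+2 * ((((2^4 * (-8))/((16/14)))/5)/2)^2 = 225650114208491048593/653156843667354000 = 345.48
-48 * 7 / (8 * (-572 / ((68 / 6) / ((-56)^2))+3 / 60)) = 14280 / 53813743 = 0.00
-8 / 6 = -4 / 3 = -1.33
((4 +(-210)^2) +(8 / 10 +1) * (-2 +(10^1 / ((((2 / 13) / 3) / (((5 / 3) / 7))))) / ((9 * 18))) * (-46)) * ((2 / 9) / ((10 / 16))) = 222999184 / 14175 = 15731.86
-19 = -19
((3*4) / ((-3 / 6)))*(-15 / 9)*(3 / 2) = 60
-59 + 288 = 229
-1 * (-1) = 1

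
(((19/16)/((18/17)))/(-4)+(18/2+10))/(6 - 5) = 21565/1152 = 18.72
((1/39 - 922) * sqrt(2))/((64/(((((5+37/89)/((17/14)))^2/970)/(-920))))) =102332507333 * sqrt(2)/318685288833600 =0.00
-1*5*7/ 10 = -7/ 2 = -3.50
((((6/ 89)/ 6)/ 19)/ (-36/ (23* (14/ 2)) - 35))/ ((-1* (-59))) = -161/ 565789999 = -0.00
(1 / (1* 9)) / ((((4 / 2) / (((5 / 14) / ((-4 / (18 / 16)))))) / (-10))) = 25 / 448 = 0.06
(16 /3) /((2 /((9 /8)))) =3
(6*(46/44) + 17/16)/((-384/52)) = -16783/16896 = -0.99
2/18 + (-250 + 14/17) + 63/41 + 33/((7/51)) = -311777/43911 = -7.10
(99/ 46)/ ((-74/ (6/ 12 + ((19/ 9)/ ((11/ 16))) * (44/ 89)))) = -35563/ 605912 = -0.06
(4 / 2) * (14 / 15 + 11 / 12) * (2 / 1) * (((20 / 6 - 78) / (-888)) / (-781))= -28 / 35145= -0.00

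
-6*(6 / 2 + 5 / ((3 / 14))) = -158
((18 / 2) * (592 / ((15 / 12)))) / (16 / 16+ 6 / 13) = 277056 / 95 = 2916.38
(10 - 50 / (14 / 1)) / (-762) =-15 / 1778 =-0.01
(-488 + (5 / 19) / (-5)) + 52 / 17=-156653 / 323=-484.99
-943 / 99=-9.53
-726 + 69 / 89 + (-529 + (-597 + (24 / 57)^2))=-59472303 / 32129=-1851.05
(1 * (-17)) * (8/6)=-68/3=-22.67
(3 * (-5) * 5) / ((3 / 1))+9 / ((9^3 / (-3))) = -676 / 27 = -25.04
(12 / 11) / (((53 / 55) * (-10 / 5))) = -30 / 53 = -0.57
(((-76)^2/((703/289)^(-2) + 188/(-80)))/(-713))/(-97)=-57091023680/1490931548883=-0.04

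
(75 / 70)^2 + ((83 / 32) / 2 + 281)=888883 / 3136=283.44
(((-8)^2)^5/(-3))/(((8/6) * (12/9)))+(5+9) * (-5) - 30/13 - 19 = -2617246883/13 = -201326683.31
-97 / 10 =-9.70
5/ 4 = 1.25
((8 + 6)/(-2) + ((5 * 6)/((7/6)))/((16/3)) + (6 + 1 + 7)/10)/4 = -0.19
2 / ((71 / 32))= 64 / 71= 0.90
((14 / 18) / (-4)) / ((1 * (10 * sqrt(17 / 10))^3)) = -7 * sqrt(170) / 1040400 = -0.00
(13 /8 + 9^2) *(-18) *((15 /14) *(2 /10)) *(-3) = 53541 /56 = 956.09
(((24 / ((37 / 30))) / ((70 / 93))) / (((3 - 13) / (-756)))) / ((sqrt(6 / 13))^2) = 783432 / 185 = 4234.77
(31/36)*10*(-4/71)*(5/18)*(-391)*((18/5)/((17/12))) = 28520/213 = 133.90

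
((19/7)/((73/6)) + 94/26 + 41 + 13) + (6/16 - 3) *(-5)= 3771283/53144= 70.96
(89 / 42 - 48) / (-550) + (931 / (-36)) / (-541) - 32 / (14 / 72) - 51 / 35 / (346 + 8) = -181874327083 / 1105993350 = -164.44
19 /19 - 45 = -44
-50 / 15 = -3.33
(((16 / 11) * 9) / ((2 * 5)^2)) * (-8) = -288 / 275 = -1.05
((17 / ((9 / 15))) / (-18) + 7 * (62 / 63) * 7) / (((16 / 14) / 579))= 3403169 / 144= 23633.12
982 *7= 6874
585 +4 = 589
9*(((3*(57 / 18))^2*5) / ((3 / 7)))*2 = 37905 / 2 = 18952.50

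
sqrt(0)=0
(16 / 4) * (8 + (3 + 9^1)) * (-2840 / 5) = -45440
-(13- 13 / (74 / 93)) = 247 / 74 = 3.34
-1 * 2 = -2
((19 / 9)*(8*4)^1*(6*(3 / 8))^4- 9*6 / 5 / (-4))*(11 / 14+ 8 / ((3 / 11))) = 835659 / 16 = 52228.69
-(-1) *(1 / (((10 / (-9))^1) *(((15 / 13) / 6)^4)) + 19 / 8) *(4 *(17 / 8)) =-278659937 / 50000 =-5573.20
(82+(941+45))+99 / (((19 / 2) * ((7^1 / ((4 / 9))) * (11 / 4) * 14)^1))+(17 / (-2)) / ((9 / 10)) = 8869781 / 8379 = 1058.57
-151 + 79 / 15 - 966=-16676 / 15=-1111.73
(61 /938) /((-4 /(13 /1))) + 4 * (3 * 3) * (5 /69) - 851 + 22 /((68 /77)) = -1208380899 /1467032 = -823.69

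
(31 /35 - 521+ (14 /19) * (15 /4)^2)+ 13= -2642723 /5320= -496.75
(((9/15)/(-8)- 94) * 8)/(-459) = 3763/2295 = 1.64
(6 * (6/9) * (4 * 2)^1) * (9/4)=72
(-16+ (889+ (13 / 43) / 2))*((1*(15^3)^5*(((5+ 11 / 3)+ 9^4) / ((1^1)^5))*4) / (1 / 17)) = 170808929166571310353833600.00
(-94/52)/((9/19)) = -893/234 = -3.82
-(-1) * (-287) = -287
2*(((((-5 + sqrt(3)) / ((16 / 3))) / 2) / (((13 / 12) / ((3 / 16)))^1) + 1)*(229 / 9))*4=687*sqrt(3) / 208 + 350141 / 1872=192.76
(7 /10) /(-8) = -7 /80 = -0.09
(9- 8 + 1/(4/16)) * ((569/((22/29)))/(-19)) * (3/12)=-82505/1672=-49.35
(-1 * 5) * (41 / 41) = -5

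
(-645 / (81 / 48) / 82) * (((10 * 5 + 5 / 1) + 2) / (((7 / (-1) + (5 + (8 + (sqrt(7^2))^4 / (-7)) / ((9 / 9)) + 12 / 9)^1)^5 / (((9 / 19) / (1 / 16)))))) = 20062080 / 42455231122894087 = 0.00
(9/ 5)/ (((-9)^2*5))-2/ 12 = -73/ 450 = -0.16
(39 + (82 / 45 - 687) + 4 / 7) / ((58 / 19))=-1931977 / 9135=-211.49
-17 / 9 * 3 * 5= -85 / 3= -28.33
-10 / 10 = -1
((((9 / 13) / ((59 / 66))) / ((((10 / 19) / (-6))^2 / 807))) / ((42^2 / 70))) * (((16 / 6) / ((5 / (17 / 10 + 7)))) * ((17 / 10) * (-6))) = -511876688004 / 3355625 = -152542.88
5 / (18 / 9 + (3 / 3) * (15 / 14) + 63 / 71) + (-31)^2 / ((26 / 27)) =999.22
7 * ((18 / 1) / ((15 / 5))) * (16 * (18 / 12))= 1008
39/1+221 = 260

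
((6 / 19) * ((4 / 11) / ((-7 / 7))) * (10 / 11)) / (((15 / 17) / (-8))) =2176 / 2299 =0.95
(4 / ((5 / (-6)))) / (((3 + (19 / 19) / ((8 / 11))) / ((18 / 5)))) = -3456 / 875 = -3.95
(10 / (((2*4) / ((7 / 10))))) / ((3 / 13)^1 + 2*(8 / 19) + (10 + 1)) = 247 / 3408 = 0.07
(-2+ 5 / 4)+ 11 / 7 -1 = -5 / 28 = -0.18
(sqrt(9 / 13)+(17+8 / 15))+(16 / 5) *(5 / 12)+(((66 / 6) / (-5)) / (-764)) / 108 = 3 *sqrt(13) / 13+7783643 / 412560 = 19.70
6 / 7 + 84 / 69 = 334 / 161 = 2.07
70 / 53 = 1.32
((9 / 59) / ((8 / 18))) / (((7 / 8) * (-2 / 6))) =-486 / 413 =-1.18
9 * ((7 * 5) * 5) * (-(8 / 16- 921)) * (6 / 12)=2899575 / 4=724893.75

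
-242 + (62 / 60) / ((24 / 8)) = -21749 / 90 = -241.66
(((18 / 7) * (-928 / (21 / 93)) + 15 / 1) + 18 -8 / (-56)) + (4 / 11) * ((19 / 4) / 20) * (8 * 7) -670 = -30183616 / 2695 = -11199.86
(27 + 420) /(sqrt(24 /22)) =149 * sqrt(33) /2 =427.97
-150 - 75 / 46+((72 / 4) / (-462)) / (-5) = -2685237 / 17710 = -151.62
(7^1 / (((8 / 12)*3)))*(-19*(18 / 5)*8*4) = -38304 / 5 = -7660.80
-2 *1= -2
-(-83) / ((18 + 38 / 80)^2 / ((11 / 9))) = 1460800 / 4915089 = 0.30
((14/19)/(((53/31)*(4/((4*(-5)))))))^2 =4708900/1014049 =4.64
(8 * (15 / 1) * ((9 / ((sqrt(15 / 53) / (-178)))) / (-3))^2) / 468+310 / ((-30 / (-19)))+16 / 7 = 70582807 / 273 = 258545.08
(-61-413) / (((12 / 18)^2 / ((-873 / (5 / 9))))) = 1675898.10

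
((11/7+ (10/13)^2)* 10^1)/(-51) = -8530/20111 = -0.42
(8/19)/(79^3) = 8/9367741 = 0.00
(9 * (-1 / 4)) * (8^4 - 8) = -9198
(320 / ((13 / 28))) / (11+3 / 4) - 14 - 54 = -5708 / 611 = -9.34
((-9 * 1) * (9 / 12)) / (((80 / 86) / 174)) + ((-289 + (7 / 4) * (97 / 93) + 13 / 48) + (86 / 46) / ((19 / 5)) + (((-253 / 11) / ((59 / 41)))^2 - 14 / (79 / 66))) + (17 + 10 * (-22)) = -168564179499851 / 111762343590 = -1508.24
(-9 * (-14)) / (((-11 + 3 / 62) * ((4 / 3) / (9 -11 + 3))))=-837 / 97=-8.63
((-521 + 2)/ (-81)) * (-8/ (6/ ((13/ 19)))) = -8996/ 1539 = -5.85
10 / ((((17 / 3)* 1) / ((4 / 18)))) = 20 / 51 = 0.39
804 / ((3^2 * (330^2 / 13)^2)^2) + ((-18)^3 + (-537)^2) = 268219668446071256476913587 / 949325817312675000000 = 282537.00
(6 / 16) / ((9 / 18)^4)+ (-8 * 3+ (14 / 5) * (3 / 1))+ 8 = -8 / 5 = -1.60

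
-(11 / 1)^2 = -121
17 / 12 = 1.42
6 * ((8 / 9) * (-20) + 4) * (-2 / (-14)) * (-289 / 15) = 71672 / 315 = 227.53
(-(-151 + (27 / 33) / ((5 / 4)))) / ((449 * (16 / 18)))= 74421 / 197560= 0.38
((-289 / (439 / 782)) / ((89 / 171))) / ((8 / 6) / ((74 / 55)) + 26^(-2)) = -2899815593688 / 2909656441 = -996.62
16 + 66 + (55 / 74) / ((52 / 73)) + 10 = 358031 / 3848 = 93.04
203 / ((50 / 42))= 4263 / 25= 170.52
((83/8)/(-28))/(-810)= 83/181440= 0.00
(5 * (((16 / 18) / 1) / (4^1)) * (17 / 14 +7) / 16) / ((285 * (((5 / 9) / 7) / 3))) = 23 / 304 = 0.08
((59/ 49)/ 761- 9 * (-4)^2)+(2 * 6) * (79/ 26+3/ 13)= -50786851/ 484757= -104.77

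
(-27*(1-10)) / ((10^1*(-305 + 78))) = -243 / 2270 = -0.11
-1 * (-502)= 502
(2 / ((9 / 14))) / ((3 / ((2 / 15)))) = 56 / 405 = 0.14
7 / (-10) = -0.70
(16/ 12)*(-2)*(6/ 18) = -8/ 9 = -0.89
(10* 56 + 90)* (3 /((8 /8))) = 1950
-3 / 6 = -1 / 2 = -0.50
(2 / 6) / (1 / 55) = 55 / 3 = 18.33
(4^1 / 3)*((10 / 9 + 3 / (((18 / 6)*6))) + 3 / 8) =119 / 54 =2.20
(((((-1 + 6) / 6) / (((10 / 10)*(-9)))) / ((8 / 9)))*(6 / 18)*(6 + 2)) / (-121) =5 / 2178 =0.00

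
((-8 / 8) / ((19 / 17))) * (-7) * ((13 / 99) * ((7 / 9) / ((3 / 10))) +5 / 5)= 426377 / 50787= 8.40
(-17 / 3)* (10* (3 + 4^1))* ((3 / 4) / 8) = -595 / 16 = -37.19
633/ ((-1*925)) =-633/ 925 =-0.68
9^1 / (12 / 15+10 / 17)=765 / 118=6.48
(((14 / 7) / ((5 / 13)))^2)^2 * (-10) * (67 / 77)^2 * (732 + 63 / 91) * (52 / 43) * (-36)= 225092207688192 / 1274735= 176579608.85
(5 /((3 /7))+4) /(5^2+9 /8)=376 /627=0.60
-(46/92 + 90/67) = -1.84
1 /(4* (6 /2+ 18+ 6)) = 1 /108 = 0.01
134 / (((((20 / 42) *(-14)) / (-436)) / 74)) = 3242532 / 5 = 648506.40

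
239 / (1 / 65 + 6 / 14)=108745 / 202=538.34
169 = 169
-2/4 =-1/2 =-0.50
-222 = -222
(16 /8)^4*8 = 128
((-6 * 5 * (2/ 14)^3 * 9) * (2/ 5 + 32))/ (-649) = 0.04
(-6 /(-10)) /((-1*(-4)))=3 /20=0.15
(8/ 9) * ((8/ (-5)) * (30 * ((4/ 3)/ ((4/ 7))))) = -896/ 9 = -99.56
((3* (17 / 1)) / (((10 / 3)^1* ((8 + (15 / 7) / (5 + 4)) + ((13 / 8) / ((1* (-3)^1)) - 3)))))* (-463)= -1983492 / 1315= -1508.36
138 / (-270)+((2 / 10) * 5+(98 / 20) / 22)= 1409 / 1980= 0.71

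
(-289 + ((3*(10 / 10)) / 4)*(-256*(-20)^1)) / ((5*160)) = 3551 / 800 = 4.44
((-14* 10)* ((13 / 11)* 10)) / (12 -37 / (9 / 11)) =12600 / 253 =49.80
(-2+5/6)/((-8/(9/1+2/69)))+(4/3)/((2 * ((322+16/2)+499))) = 1.32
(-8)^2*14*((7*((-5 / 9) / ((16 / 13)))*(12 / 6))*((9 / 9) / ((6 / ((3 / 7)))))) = -3640 / 9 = -404.44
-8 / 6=-4 / 3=-1.33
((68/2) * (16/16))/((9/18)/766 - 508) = -52088/778255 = -0.07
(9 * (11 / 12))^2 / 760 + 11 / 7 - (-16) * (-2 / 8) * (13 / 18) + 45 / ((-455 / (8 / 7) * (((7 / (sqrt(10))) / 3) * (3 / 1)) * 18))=-940673 / 766080 - 4 * sqrt(10) / 4459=-1.23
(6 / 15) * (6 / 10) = 6 / 25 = 0.24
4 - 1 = 3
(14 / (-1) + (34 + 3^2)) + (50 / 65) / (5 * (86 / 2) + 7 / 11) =29.00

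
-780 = -780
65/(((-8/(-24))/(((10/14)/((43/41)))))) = 39975/301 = 132.81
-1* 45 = -45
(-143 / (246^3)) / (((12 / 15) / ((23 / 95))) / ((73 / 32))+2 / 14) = -1680679 / 278430364008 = -0.00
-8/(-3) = 8/3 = 2.67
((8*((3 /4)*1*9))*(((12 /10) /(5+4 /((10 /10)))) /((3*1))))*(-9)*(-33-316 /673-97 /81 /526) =1919530862 /2654985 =722.99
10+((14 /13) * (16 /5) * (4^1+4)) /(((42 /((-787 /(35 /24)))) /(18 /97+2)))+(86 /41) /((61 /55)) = -420728613756 /551908175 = -762.32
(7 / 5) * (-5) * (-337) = 2359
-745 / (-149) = 5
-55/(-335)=11/67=0.16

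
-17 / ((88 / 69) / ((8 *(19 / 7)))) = -22287 / 77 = -289.44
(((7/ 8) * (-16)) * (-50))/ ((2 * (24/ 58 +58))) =5.99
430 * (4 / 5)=344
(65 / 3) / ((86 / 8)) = 260 / 129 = 2.02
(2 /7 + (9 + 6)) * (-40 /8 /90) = -107 /126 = -0.85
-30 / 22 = -1.36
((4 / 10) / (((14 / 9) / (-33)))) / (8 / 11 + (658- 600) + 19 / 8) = -26136 / 188195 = -0.14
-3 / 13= -0.23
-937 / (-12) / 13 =6.01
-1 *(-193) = 193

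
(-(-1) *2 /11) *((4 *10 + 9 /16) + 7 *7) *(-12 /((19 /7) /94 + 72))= -2.71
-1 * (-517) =517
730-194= 536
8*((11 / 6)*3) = 44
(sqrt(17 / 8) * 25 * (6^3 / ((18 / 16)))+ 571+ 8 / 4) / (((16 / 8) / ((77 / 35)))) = 6303 / 10+ 1320 * sqrt(34) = 8327.16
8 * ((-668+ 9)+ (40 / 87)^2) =-39890968 / 7569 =-5270.31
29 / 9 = 3.22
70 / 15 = 14 / 3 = 4.67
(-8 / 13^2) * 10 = -80 / 169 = -0.47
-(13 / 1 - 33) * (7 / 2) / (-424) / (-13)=35 / 2756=0.01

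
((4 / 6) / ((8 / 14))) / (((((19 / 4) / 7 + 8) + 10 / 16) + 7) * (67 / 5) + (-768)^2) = 980 / 495635673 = 0.00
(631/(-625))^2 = 398161/390625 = 1.02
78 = 78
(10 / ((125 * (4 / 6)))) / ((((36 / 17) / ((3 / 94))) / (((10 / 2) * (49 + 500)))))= 9333 / 1880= 4.96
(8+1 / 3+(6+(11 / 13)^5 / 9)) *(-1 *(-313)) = 15042106424 / 3341637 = 4501.42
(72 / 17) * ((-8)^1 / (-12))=48 / 17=2.82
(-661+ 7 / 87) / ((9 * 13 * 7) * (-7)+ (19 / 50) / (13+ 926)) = 39125000 / 339381113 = 0.12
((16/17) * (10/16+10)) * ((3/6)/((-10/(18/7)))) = -9/7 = -1.29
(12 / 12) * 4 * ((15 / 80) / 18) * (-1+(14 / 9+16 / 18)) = 13 / 216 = 0.06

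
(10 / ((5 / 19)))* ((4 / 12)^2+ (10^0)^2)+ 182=224.22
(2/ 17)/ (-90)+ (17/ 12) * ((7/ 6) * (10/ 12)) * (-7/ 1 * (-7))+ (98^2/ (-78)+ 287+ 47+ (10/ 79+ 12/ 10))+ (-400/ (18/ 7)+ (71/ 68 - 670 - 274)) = -30879105383/ 37711440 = -818.83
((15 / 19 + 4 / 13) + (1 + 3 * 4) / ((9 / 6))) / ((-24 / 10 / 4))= -36175 / 2223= -16.27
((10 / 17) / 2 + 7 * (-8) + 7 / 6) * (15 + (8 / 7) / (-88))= -3209851 / 3927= -817.38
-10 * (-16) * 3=480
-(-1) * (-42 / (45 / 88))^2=6745.88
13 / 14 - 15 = -197 / 14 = -14.07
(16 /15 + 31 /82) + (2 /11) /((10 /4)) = 20531 /13530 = 1.52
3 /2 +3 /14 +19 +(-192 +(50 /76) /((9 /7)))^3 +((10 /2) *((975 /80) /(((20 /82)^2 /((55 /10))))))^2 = 14176186061422502573 /573464199168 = 24720263.41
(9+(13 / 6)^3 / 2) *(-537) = -1089215 / 144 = -7563.99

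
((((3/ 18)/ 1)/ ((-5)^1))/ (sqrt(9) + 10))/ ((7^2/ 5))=-1/ 3822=-0.00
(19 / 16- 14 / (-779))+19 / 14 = 223583 / 87248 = 2.56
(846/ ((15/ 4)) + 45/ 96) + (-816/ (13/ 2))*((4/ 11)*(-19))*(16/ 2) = 7164.92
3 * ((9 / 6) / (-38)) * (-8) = 18 / 19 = 0.95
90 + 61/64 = 5821/64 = 90.95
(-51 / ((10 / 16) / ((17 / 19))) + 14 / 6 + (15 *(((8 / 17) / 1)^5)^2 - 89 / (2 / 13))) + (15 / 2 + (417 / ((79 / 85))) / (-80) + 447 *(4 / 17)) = -393696407385467773453 / 726241642697747760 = -542.10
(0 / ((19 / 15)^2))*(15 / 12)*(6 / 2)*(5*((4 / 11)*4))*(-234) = 0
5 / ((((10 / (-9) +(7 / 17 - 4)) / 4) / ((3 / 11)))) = -9180 / 7909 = -1.16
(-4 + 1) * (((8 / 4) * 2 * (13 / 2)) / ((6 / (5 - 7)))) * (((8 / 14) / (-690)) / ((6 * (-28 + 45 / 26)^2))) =-17576 / 3379712805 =-0.00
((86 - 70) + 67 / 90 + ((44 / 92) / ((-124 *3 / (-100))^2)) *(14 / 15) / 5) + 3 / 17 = 16.93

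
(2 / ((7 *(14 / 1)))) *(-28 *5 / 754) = -10 / 2639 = -0.00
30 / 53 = 0.57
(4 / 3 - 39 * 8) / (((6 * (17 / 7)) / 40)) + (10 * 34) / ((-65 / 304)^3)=-299461417456 / 8403525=-35635.21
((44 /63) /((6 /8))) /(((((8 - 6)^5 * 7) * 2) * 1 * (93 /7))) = 11 /70308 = 0.00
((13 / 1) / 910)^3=1 / 343000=0.00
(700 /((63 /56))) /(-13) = -5600 /117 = -47.86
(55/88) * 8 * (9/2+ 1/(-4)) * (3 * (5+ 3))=510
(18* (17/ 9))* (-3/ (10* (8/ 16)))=-102/ 5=-20.40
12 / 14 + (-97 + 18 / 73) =-49003 / 511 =-95.90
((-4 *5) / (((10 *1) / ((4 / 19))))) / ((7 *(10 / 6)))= -24 / 665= -0.04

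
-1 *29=-29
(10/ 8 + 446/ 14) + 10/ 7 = 967/ 28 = 34.54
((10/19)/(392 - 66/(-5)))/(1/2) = 50/19247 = 0.00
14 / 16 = 0.88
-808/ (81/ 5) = -4040/ 81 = -49.88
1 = 1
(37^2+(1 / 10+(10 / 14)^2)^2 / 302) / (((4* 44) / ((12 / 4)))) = 297799659603 / 12761795200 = 23.34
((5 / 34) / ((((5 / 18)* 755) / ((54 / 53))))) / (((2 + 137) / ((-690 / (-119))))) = 67068 / 2250419591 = 0.00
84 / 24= 7 / 2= 3.50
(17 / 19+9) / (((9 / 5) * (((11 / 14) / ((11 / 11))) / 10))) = 131600 / 1881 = 69.96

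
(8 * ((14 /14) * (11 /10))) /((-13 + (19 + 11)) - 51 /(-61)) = 671 /1360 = 0.49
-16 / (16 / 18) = -18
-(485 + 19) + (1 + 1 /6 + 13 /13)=-3011 /6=-501.83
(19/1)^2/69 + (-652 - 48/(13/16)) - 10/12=-1267781/1794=-706.68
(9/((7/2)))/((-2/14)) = -18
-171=-171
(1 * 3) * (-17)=-51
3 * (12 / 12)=3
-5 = -5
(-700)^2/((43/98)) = 48020000/43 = 1116744.19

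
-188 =-188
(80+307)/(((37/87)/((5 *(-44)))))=-7407180/37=-200194.05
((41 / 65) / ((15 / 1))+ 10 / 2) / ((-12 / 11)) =-13519 / 2925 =-4.62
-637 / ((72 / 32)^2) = -10192 / 81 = -125.83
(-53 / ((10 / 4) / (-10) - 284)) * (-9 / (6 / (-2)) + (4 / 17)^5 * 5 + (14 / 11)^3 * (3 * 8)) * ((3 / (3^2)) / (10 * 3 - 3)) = 21026670138356 / 174047642841699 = 0.12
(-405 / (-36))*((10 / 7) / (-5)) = -45 / 14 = -3.21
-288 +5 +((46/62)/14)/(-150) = -18423323/65100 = -283.00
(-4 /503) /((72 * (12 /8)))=-1 /13581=-0.00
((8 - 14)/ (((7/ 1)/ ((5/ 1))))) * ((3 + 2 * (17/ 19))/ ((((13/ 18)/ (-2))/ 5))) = 5400/ 19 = 284.21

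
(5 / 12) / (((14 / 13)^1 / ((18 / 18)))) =65 / 168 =0.39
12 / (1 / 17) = 204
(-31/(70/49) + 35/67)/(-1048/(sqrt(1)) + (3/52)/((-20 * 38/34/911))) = 28037464/1390581047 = 0.02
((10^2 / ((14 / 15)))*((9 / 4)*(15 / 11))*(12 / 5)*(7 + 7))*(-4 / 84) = -40500 / 77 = -525.97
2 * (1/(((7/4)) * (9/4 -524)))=-32/14609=-0.00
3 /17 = 0.18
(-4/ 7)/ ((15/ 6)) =-0.23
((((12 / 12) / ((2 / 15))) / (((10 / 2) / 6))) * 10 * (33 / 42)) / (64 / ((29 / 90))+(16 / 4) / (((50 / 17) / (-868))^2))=8971875 / 44226325808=0.00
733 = 733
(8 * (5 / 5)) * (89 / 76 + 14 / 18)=2666 / 171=15.59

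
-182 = -182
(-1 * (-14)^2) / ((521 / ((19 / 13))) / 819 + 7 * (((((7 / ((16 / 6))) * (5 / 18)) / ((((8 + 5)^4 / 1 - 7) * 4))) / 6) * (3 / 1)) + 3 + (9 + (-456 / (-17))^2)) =-82604505295872 / 308475991794793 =-0.27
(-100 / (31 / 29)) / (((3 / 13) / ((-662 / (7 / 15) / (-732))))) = -31196750 / 39711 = -785.59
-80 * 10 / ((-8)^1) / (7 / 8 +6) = 160 / 11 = 14.55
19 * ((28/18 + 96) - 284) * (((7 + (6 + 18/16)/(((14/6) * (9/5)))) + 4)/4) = -1259339/112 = -11244.10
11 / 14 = 0.79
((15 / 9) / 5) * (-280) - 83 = -529 / 3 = -176.33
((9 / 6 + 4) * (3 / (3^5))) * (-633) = -2321 / 54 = -42.98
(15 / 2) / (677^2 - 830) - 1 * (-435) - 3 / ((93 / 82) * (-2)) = 12376263413 / 28364938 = 436.32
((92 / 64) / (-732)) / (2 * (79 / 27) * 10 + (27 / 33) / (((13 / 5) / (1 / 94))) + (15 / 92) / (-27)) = -31998681 / 953473563760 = -0.00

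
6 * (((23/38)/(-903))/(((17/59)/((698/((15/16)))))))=-15154976/1458345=-10.39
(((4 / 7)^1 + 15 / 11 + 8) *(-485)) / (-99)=41225 / 847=48.67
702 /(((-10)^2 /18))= 126.36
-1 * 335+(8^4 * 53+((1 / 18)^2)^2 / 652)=14835518629057 / 68444352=216753.00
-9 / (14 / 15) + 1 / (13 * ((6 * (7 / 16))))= -5249 / 546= -9.61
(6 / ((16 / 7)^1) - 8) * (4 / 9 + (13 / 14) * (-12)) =14491 / 252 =57.50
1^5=1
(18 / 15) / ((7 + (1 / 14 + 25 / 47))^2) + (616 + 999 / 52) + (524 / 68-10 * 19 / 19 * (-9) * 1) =81086885446511 / 110632639780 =732.94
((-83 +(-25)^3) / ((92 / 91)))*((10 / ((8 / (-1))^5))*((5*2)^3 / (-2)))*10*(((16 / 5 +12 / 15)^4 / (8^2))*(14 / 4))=-7817184375 / 23552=-331911.70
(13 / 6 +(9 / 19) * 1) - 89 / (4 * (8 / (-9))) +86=207337 / 1824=113.67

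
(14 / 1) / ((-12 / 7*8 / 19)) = -931 / 48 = -19.40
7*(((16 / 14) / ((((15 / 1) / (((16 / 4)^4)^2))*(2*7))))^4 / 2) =56634148576.25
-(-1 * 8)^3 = 512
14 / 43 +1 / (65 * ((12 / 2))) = 5503 / 16770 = 0.33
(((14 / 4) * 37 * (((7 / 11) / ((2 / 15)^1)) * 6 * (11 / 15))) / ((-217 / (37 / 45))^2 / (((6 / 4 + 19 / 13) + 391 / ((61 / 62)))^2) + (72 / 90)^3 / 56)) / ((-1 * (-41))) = 291890832078775894125 / 1952420909315973416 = 149.50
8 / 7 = 1.14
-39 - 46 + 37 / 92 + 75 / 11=-78713 / 1012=-77.78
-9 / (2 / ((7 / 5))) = -63 / 10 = -6.30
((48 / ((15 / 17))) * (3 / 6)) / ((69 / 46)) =272 / 15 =18.13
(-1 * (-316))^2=99856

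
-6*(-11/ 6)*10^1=110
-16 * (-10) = 160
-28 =-28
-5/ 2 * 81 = -405/ 2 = -202.50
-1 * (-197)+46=243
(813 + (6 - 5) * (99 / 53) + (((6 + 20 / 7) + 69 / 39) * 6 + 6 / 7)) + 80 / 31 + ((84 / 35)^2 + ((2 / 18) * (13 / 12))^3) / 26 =1186947083965679 / 1345309430400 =882.29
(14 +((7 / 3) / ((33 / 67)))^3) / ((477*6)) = 116745895 / 2776995738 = 0.04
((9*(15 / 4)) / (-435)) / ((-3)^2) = -1 / 116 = -0.01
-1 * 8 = -8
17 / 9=1.89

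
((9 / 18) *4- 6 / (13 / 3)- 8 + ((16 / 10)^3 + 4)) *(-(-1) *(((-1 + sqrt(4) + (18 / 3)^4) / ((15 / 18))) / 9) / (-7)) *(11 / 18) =-16492652 / 1535625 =-10.74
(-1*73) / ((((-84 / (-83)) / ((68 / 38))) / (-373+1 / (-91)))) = 1748166916 / 36309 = 48146.93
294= 294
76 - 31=45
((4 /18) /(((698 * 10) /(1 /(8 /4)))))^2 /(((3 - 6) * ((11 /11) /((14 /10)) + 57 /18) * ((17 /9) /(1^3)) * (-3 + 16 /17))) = 1 /178682067000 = 0.00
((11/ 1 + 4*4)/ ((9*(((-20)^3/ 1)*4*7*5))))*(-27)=81/ 1120000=0.00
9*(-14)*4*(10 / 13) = -5040 / 13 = -387.69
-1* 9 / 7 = -1.29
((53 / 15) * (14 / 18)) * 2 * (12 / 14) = 212 / 45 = 4.71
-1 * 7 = -7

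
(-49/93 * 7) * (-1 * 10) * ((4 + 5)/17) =10290/527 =19.53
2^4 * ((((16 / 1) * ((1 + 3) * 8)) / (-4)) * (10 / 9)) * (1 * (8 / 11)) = -163840 / 99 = -1654.95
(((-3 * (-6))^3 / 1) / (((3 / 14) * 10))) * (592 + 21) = 1668340.80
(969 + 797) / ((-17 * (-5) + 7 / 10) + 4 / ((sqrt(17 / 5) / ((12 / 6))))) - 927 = -11287229251 / 12453633 - 1412800 * sqrt(85) / 12453633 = -907.39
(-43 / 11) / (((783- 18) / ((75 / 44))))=-215 / 24684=-0.01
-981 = -981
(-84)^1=-84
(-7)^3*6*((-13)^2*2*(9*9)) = -56343924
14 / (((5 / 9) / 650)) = 16380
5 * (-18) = -90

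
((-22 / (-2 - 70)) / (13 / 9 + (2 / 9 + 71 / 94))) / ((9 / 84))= 7238 / 6147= 1.18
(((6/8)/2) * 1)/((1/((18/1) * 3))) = 81/4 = 20.25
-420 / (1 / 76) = -31920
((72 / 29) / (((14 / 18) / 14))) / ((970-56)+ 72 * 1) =648 / 14297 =0.05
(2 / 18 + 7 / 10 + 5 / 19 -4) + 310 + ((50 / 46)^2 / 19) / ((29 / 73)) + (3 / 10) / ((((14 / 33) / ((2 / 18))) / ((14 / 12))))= 6449619223 / 20986488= 307.32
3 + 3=6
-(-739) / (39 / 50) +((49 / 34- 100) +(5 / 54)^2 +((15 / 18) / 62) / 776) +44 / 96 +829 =26018615800279 / 15502552416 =1678.34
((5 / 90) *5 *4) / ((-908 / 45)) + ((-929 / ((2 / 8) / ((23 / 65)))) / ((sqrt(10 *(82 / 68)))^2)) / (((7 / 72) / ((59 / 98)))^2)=-2975932387488149 / 711723507950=-4181.30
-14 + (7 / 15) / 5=-1043 / 75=-13.91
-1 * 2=-2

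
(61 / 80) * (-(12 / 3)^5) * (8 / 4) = -7808 / 5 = -1561.60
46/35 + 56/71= 5226/2485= 2.10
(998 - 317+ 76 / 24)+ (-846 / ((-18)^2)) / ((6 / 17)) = 73091 / 108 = 676.77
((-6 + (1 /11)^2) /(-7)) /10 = 145 /1694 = 0.09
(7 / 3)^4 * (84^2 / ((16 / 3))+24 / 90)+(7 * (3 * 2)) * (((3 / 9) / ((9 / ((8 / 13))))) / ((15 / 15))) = 39225.20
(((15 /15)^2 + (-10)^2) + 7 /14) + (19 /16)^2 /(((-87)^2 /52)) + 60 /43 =2143500391 /20829888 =102.91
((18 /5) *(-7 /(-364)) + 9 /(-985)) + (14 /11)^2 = 5205779 /3098810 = 1.68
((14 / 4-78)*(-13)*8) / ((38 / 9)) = 34866 / 19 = 1835.05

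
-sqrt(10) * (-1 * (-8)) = -8 * sqrt(10) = -25.30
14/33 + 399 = 13181/33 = 399.42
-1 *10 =-10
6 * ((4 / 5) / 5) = 24 / 25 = 0.96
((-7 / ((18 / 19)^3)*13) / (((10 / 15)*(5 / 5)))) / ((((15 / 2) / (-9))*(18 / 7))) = 4369183 / 58320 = 74.92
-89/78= -1.14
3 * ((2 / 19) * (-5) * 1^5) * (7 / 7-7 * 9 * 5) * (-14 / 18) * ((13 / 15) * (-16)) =914368 / 171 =5347.18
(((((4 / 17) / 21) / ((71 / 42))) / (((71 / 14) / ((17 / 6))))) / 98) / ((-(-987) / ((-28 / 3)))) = -16 / 44779203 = -0.00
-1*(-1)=1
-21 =-21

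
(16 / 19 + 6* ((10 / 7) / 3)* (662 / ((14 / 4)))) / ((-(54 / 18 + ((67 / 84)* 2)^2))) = -18140544 / 185839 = -97.61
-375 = -375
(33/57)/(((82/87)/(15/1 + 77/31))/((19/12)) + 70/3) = 259347/10467722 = 0.02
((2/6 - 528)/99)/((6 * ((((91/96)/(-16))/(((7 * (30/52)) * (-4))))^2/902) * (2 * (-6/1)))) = 425348300800/85683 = 4964208.78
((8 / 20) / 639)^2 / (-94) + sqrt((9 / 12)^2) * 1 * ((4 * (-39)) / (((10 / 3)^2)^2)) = -0.95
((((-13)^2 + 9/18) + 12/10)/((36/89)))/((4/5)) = 527.51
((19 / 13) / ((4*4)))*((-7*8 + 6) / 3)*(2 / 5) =-95 / 156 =-0.61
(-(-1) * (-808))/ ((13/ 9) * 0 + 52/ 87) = -17574/ 13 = -1351.85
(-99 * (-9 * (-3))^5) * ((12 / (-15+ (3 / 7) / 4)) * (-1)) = -159100680816 / 139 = -1144609214.50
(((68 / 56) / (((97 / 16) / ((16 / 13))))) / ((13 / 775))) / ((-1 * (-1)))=1686400 / 114751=14.70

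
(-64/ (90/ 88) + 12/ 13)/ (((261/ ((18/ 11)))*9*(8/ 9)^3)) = -81153/ 1327040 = -0.06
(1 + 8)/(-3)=-3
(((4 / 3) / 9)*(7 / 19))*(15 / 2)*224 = 15680 / 171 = 91.70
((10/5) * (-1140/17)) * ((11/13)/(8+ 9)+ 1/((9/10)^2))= -172.25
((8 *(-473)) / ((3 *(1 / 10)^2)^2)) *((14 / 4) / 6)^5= -4968569375 / 17496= -283983.16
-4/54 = -2/27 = -0.07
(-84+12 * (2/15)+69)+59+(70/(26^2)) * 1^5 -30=26539/1690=15.70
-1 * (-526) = 526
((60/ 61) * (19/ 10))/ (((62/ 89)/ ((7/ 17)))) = 35511/ 32147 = 1.10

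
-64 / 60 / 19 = -16 / 285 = -0.06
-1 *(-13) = 13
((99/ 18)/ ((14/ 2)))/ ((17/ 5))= 55/ 238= 0.23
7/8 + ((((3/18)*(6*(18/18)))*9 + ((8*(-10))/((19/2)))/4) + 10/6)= 4303/456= 9.44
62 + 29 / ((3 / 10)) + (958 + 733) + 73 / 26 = 144493 / 78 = 1852.47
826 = 826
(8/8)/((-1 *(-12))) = 1/12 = 0.08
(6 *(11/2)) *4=132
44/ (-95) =-44/ 95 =-0.46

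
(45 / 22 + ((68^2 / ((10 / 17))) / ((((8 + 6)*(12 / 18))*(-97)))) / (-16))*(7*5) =773229 / 8536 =90.58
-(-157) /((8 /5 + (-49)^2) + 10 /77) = 60445 /925051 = 0.07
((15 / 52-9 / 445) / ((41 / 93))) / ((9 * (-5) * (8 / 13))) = -64139 / 2919200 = -0.02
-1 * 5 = -5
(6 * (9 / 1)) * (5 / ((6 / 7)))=315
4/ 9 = 0.44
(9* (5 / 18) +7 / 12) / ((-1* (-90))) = 37 / 1080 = 0.03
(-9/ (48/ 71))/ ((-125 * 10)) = 213/ 20000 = 0.01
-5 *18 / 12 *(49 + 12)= -915 / 2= -457.50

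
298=298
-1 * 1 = -1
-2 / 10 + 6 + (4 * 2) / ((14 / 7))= 49 / 5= 9.80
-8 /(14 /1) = -4 /7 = -0.57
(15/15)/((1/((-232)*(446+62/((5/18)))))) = -155254.40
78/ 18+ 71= 226/ 3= 75.33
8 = 8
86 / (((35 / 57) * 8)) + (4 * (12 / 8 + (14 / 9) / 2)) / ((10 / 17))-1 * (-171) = 204.00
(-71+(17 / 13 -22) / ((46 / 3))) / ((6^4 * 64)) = -43265 / 49600512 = -0.00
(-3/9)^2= 1/9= 0.11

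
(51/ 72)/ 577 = 17/ 13848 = 0.00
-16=-16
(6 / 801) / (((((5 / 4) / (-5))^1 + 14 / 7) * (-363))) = -8 / 678447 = -0.00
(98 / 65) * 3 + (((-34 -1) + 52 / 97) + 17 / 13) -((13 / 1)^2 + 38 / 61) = -76250287 / 384605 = -198.26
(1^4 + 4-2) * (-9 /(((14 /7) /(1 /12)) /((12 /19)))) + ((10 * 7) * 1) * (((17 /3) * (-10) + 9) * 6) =-760787 /38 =-20020.71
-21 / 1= -21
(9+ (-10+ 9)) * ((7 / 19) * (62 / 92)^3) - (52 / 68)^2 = 21198956 / 66808997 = 0.32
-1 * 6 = -6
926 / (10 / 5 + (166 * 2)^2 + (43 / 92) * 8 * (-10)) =10649 / 1267169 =0.01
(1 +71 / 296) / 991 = 367 / 293336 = 0.00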